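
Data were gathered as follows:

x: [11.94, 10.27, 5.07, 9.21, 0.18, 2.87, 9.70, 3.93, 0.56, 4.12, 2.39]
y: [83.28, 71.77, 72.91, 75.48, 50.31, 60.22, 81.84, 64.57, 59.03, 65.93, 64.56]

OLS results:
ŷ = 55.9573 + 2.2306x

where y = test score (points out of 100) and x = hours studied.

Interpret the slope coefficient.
For each additional hour of study time, predicted test score increases by approximately 2.2306 points.

The slope coefficient β₁ = 2.2306 represents the marginal effect of study time on test score.

Interpretation:
- Study time up by 1 hour → predicted test score increases by 2.2306 points
- This is a linear approximation: the same per-unit change is assumed across the whole observed x range
- The slope describes association in these data, not necessarily a causal effect

(β₀ = 55.9573 is the fitted value at x = 0 and is not part of the slope interpretation.)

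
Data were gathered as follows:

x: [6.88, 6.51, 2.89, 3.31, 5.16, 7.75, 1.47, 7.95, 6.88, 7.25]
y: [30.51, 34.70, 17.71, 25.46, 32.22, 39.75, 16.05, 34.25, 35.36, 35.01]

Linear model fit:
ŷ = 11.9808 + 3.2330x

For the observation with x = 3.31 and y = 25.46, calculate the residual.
Residual = 2.7780

The residual is the difference between the actual value and the predicted value:

Residual = y - ŷ

Step 1: Calculate predicted value
ŷ = 11.9808 + 3.2330 × 3.31
ŷ = 22.6820

Step 2: Calculate residual
Residual = 25.46 - 22.6820
Residual = 2.7780

The residual is positive, so the observed y = 25.46 sits above the regression line (the line underestimates it by 2.7780).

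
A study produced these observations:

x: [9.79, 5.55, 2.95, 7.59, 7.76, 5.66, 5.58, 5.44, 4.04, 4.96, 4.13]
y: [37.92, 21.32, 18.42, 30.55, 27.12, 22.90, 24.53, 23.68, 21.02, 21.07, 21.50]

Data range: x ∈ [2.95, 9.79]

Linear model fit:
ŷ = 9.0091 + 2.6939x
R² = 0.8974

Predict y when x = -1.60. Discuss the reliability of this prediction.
ŷ = 4.6989, but this is extrapolation (below the data range [2.95, 9.79]) and may be unreliable.

Prediction calculation:
ŷ = 9.0091 + 2.6939 × (-1.60)
ŷ = 4.6989

Reliability:
- Data range: x ∈ [2.95, 9.79]
- Prediction point: x = -1.60 is 4.55 units below the observed range → this is EXTRAPOLATION, not interpolation

Why that matters here:
- The linear relationship may not hold outside the observed range
- Real relationships often flatten, saturate, or turn nonlinear at extremes
- R² describes fit only over the sampled x values; it says nothing about behaviour beyond them

The R² = 0.8974 only validates the fit within [2.95, 9.79]; treat ŷ = 4.6989 with caution.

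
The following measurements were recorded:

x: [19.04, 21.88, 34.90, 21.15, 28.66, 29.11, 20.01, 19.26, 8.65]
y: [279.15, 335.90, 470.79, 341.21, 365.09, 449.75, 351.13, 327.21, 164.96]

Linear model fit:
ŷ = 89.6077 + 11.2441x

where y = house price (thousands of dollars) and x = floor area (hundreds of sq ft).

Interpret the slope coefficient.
For each additional hundred sq ft of floor area, predicted house price increases by approximately 11.2441 thousand dollars.

The slope coefficient β₁ = 11.2441 represents the marginal effect of floor area on house price.

Interpretation:
- Floor area up by 1 hundred sq ft → predicted house price increases by 11.2441 thousand dollars
- This is a linear approximation: the same per-unit change is assumed across the whole observed x range

(β₀ = 89.6077 is the fitted value at x = 0 and is not part of the slope interpretation.)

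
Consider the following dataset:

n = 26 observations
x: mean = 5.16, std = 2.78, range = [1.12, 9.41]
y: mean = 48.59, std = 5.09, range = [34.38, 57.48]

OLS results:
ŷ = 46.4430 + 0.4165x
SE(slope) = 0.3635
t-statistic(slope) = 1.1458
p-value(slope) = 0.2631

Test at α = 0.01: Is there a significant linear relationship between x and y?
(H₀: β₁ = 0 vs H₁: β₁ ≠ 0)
Fail to reject H₀: p-value = 0.2631 ≥ α = 0.01. The linear relationship is not significant at the 1% level.

Hypothesis test for the slope coefficient:

H₀: β₁ = 0 (no linear relationship)
H₁: β₁ ≠ 0 (linear relationship exists)

Test statistic: t = β̂₁ / SE(β̂₁) = 0.4165 / 0.3635 = 1.1458

p = 0.2631: how often a slope estimate this far from 0 (in SE units) would arise by chance if β₁ were truly 0.

Decision rule: reject H₀ if p-value < α.
p-value = 0.2631 ≥ α = 0.01 → fail to reject H₀.

Conclusion: the linear association between x and y is not significant at the 1% level.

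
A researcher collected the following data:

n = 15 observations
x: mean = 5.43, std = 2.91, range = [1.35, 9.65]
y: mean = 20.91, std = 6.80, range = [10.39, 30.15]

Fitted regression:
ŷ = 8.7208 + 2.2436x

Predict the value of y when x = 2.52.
ŷ = 14.3747

To predict y for x = 2.52, substitute into the regression equation:

ŷ = 8.7208 + 2.2436 × 2.52
ŷ = 8.7208 + 5.6539
ŷ = 14.3747

This is a point prediction; actual observations scatter around it by roughly the residual standard deviation.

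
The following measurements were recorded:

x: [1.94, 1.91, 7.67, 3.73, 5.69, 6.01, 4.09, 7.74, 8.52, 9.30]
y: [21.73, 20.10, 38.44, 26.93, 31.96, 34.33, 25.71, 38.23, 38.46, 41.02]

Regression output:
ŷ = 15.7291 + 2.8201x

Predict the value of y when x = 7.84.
ŷ = 37.8387

To predict y for x = 7.84, substitute into the regression equation:

ŷ = 15.7291 + 2.8201 × 7.84
ŷ = 15.7291 + 22.1096
ŷ = 37.8387

This is the fitted mean response at that x — an individual observation would come with a wider prediction interval.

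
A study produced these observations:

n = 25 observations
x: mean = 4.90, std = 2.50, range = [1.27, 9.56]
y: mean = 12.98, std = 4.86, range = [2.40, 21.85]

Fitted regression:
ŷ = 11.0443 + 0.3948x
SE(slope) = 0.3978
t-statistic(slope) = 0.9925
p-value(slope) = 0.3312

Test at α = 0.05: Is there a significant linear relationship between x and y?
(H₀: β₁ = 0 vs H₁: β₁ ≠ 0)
Fail to reject H₀: p-value = 0.3312 ≥ α = 0.05. The linear relationship is not significant at the 5% level.

Hypothesis test for the slope coefficient:

H₀: β₁ = 0 (no linear relationship)
H₁: β₁ ≠ 0 (linear relationship exists)

Test statistic: t = β̂₁ / SE(β̂₁) = 0.3948 / 0.3978 = 0.9925

The p-value (0.3312) is the probability, under H₀, of a t-statistic at least as extreme as |t| = 0.9925 (two-sided, df = n − 2 = 23).

Decision rule: reject H₀ if p-value < α.
p-value = 0.3312 ≥ α = 0.05 → fail to reject H₀.

Conclusion: the linear association between x and y is not significant at the 5% level.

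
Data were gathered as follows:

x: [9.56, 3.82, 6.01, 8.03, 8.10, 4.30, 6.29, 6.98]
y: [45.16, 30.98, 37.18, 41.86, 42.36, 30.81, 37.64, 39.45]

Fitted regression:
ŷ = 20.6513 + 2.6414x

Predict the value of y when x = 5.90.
ŷ = 36.2356

Plug x = 5.90 into the fitted line:

ŷ = 20.6513 + 2.6414 × 5.90
ŷ = 20.6513 + 15.5843
ŷ = 36.2356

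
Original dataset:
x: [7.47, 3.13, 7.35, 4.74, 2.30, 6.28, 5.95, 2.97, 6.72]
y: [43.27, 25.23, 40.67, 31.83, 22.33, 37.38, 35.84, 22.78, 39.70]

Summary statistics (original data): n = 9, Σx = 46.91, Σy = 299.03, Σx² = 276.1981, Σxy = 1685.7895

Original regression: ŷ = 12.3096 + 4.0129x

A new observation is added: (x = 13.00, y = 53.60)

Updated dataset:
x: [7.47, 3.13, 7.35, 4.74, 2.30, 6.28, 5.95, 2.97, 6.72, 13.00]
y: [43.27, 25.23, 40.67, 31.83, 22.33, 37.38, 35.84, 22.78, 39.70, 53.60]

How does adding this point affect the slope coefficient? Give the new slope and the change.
New slope β₁ = 3.1292 versus 4.0129 before: a change of -0.8837 (-22.0%).

x = 13.00 lies well outside the original x-range [2.30, 7.47] (x̄ ≈ 5.21), so this observation has high leverage and can move the slope substantially.

Step 1: Update the sums with the new point (n goes from 9 to 10)
Σx  = 46.91 + 13.00 = 59.91
Σy  = 299.03 + 53.60 = 352.63
Σx² = 276.1981 + 13.00² = 276.1981 + 169.0000 = 445.1981
Σxy = 1685.7895 + 13.00×53.60 = 1685.7895 + 696.8000 = 2382.5895

Step 2: Recompute the slope with b₁ = (nΣxy − ΣxΣy) / (nΣx² − (Σx)²)
Numerator   = 10×2382.5895 − 59.91×352.63 = 23825.8950 − 21126.0633 = 2699.8317
Denominator = 10×445.1981 − 59.91² = 4451.9810 − 3589.2081 = 862.7729
b₁(new) = 2699.8317 / 862.7729 = 3.1292

(Same formula on the original sums: (9×1685.7895 − 46.91×299.03) / (9×276.1981 − 46.91²) = 1144.6082 / 285.2348 = 4.0129, matching the given fit.)

Step 3: Change in slope
Δβ₁ = 3.1292 − 4.0129 = -0.8837
Relative change = -0.8837 / 4.0129 × 100% = -22.0%
→ the slope decreases when the point is added.

Because the point sits below the extension of the original line at a high-leverage x, it tilts the fit down.
In practice: refit with and without it and report both if conclusions differ; examine leverage (hᵢ) and Cook's distance rather than deleting it automatically.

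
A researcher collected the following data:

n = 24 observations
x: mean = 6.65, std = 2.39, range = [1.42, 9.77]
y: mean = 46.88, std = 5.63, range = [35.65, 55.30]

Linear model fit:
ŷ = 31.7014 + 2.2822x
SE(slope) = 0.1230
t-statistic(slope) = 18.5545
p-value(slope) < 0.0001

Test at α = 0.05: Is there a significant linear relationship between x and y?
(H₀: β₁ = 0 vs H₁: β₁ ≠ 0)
Reject H₀: p-value < 0.0001 < α = 0.05. The linear relationship is significant at the 5% level.

Hypothesis test for the slope coefficient:

H₀: β₁ = 0 (no linear relationship)
H₁: β₁ ≠ 0 (linear relationship exists)

Test statistic: t = β̂₁ / SE(β̂₁) = 2.2822 / 0.1230 = 18.5545

The p-value (<0.0001) is the probability, under H₀, of a t-statistic at least as extreme as |t| = 18.5545 (two-sided, df = n − 2 = 22).

Decision rule: reject H₀ if p-value < α.
p-value < 0.0001 < α = 0.05 → reject H₀.

There is sufficient evidence at the 5% significance level to conclude that a linear relationship exists between x and y.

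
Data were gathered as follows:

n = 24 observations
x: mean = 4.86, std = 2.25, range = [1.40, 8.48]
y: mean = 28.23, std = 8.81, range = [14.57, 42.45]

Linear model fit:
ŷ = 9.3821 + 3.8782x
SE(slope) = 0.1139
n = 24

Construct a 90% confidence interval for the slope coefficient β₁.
The 90% CI for β₁ is (3.6826, 4.0738)

Confidence interval for the slope:

The 90% CI for β₁ is: β̂₁ ± t*(α/2, n-2) × SE(β̂₁)

Step 1: Find critical t-value
- Confidence level = 0.9
- Degrees of freedom = n - 2 = 24 - 2 = 22
- t*(α/2, 22) = 1.7171

Step 2: Calculate margin of error
Margin = 1.7171 × 0.1139 = 0.1956

Step 3: Construct interval
CI = 3.8782 ± 0.1956
CI = (3.6826, 4.0738)

Interpretation: each one-unit increase in x is associated with a change in mean y of between 3.6826 and 4.0738, with 90% confidence.
The interval does not include 0, suggesting a significant linear relationship.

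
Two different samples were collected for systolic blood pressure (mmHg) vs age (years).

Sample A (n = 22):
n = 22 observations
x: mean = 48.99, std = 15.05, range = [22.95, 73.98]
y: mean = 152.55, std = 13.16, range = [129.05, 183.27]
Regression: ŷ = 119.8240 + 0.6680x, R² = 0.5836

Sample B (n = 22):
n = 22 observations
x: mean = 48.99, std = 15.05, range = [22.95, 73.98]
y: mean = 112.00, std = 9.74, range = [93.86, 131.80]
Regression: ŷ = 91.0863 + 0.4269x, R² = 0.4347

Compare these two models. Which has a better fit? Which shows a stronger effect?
Model A has the better fit (R² = 0.5836 vs 0.4347). Model A shows the stronger effect (|β₁| = 0.6680 vs 0.4269).

Model Comparison:

Fit — compare R²:
- Model A: R² = 0.5836 → 58.36% of variance in blood pressure explained
- Model B: R² = 0.4347 → 43.47% of variance in blood pressure explained
- 0.5836 > 0.4347 → Model A has the better fit

Which has the larger per-year effect? (|β₁|)
- Model A: β₁ = 0.6680 → predicted blood pressure rises 0.6680 mmHg per additional year of age
- Model B: β₁ = 0.4269 → predicted blood pressure rises 0.4269 mmHg per additional year of age
- |0.6680| > |0.4269| → Model A shows the stronger marginal effect

Notes:
- A better fit (higher R²) doesn't necessarily mean a more important relationship.
- The two samples could reflect different populations, time periods, or measurement quality.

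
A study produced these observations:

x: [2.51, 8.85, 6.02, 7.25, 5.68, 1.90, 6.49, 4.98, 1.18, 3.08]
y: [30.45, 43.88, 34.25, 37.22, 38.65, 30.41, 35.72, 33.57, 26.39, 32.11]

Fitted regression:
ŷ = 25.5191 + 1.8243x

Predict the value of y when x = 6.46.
ŷ = 37.3041

To predict y for x = 6.46, substitute into the regression equation:

ŷ = 25.5191 + 1.8243 × 6.46
ŷ = 25.5191 + 11.7850
ŷ = 37.3041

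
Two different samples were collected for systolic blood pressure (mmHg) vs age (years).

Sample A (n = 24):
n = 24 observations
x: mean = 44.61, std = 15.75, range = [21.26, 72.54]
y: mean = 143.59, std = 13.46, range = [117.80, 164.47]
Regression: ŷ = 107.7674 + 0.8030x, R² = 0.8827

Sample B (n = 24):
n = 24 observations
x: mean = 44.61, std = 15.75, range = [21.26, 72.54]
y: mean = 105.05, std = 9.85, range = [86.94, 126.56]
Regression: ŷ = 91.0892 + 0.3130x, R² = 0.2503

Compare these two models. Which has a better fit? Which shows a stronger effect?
Model A has the better fit (R² = 0.8827 vs 0.2503). Model A shows the stronger effect (|β₁| = 0.8030 vs 0.3130).

Model Comparison:

Fit — compare R²:
- Model A: R² = 0.8827 → 88.27% of variance in blood pressure explained
- Model B: R² = 0.2503 → 25.03% of variance in blood pressure explained
- 0.8827 > 0.2503 → Model A has the better fit

Which has the larger per-year effect? (|β₁|)
- Model A: β₁ = 0.8030 → predicted blood pressure rises 0.8030 mmHg per additional year of age
- Model B: β₁ = 0.3130 → predicted blood pressure rises 0.3130 mmHg per additional year of age
- |0.8030| > |0.3130| → Model A shows the stronger marginal effect

Notes:
- The two samples could reflect different populations, time periods, or measurement quality.
- A steeper slope doesn't make a better model if the scatter around the line is large.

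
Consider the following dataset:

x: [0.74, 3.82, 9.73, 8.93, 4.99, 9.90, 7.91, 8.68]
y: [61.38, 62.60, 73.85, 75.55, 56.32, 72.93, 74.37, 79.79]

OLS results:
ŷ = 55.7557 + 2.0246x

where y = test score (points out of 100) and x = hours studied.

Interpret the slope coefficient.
On average, test score is about 2.0246 points higher for every extra hour of study time.

The slope coefficient β₁ = 2.0246 represents the marginal effect of study time on test score.

Interpretation:
- Study time up by 1 hour → predicted test score increases by 2.0246 points
- This is a linear approximation: the same per-unit change is assumed across the whole observed x range
- The sign (+) gives the direction; the magnitude 2.0246 gives the size of the effect per hour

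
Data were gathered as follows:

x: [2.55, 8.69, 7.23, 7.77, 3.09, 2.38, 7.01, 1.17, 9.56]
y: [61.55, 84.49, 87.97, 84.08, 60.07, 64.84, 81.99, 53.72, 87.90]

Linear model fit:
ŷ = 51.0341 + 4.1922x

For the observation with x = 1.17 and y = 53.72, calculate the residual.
Residual = -2.2190

The residual is the difference between the actual value and the predicted value:

Residual = y - ŷ

Step 1: Calculate predicted value
ŷ = 51.0341 + 4.1922 × 1.17
ŷ = 55.9390

Step 2: Calculate residual
Residual = 53.72 - 55.9390
Residual = -2.2190

Interpretation: the model overestimates the actual value by 2.2190 at this point (negative residual → observation lies below the fitted line).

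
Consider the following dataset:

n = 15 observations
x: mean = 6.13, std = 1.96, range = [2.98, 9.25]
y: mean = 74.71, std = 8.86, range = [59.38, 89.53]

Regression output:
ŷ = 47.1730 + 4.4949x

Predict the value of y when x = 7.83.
ŷ = 82.3681

x = 7.83 lies inside the observed range [2.98, 9.25], so the fitted equation applies directly:

ŷ = 47.1730 + 4.4949 × 7.83
ŷ = 47.1730 + 35.1951
ŷ = 82.3681

This is the fitted mean response at that x — an individual observation would come with a wider prediction interval.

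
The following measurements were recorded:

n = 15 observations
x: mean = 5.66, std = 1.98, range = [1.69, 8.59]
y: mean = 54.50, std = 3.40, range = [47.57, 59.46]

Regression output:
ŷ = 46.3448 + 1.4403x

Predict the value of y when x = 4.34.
ŷ = 52.5957

x = 4.34 lies inside the observed range [1.69, 8.59], so the fitted equation applies directly:

ŷ = 46.3448 + 1.4403 × 4.34
ŷ = 46.3448 + 6.2509
ŷ = 52.5957

This is a point prediction; actual observations scatter around it by roughly the residual standard deviation.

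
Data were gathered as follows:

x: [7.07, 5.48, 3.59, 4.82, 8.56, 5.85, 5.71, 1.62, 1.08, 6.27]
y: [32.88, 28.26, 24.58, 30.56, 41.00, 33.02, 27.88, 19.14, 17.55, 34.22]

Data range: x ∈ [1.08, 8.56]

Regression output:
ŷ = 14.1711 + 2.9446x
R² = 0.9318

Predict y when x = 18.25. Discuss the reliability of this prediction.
ŷ = 67.9101, but this is extrapolation (above the data range [1.08, 8.56]) and may be unreliable.

Prediction calculation:
ŷ = 14.1711 + 2.9446 × 18.25
ŷ = 67.9101

Reliability:
- Data range: x ∈ [1.08, 8.56]
- Prediction point: x = 18.25 is 9.69 units above the observed range → this is EXTRAPOLATION, not interpolation

Why that matters here:
- Real relationships often flatten, saturate, or turn nonlinear at extremes
- The linear relationship may not hold outside the observed range

The R² = 0.9318 only validates the fit within [1.08, 8.56]; treat ŷ = 67.9101 with caution.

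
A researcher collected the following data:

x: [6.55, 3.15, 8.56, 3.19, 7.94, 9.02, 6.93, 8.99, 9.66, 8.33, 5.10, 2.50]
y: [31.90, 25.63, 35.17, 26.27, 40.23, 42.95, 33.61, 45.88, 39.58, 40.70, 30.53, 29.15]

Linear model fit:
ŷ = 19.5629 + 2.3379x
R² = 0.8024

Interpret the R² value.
The model explains 80.24% of the variance in y (R² = 0.8024), leaving 19.76% unexplained; the fit is strong.

R² (coefficient of determination) measures the proportion of variance in y explained by the regression model.

Here R² = 0.8024:
- Explained: 80.24% of the variation in y
- Unexplained (residual): 100% − 80.24% = 19.76%
- Rule of thumb (below 0.3 weak; 0.3 to below 0.7 moderate; 0.7 and above strong) → strong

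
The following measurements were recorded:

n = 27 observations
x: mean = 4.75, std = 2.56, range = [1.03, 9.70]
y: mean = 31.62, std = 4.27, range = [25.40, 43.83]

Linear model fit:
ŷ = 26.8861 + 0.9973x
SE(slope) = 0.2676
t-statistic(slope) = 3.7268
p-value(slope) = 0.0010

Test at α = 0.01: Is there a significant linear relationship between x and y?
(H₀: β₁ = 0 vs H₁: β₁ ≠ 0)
Since p-value = 0.0010 < α = 0.01, reject H₀ — the slope is significantly different from 0.

Hypothesis test for the slope coefficient:

H₀: β₁ = 0 (no linear relationship)
H₁: β₁ ≠ 0 (linear relationship exists)

Test statistic: t = β̂₁ / SE(β̂₁) = 0.9973 / 0.2676 = 3.7268

With df = 25, the two-sided p-value for |t| = 3.7268 is 0.0010.

Decision rule: reject H₀ if p-value < α.
p-value = 0.0010 < α = 0.01 → reject H₀.

Conclusion: the linear association between x and y is significant at the 1% level.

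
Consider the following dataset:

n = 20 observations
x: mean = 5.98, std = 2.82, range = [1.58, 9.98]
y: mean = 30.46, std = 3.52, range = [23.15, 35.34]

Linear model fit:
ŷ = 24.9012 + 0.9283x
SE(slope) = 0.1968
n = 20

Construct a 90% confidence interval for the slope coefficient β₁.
The 90% CI for β₁ is (0.5870, 1.2696)

Confidence interval for the slope:

The 90% CI for β₁ is: β̂₁ ± t*(α/2, n-2) × SE(β̂₁)

Step 1: Find critical t-value
- Confidence level = 0.9
- Degrees of freedom = n - 2 = 20 - 2 = 18
- t*(α/2, 18) = 1.7341

Step 2: Calculate margin of error
Margin = 1.7341 × 0.1968 = 0.3413

Step 3: Construct interval
CI = 0.9283 ± 0.3413
CI = (0.5870, 1.2696)

Interpretation: each one-unit increase in x is associated with a change in mean y of between 0.5870 and 1.2696, with 90% confidence.
Both endpoints are positive, so the data support a genuinely positive slope at this confidence level.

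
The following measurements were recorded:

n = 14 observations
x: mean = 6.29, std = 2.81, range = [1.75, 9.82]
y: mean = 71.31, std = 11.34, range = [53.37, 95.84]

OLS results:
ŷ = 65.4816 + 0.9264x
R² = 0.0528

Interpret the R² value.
About 5.28% of the variability in y is accounted for by the regression on x (R² = 0.0528) — a weak linear fit.

The coefficient of determination R² is the fraction of the total variation in y that the fitted line accounts for.

Here R² = 0.0528:
- Explained: 5.28% of the variation in y
- Unexplained (residual): 100% − 5.28% = 94.72%
- Rule of thumb (below 0.3 weak; 0.3 to below 0.7 moderate; 0.7 and above strong) → weak

Note: R² never decreases when predictors are added, so it should not be used alone to compare models of different size.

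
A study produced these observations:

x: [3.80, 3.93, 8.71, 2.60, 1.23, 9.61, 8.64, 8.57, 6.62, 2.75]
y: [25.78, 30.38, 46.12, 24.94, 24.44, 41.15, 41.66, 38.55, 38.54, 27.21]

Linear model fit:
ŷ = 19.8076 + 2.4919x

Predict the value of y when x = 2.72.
ŷ = 26.5856

x = 2.72 lies inside the observed range [1.23, 9.61], so the fitted equation applies directly:

ŷ = 19.8076 + 2.4919 × 2.72
ŷ = 19.8076 + 6.7780
ŷ = 26.5856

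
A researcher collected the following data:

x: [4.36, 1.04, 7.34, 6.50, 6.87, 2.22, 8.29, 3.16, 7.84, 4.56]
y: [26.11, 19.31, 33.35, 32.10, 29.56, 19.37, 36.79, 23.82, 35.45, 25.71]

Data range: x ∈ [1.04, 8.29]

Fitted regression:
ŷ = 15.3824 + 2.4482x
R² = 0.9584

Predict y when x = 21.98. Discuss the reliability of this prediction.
ŷ = 69.1938 (extrapolation — x = 21.98 lies outside [1.04, 8.29], so reliability is low).

Prediction calculation:
ŷ = 15.3824 + 2.4482 × 21.98
ŷ = 69.1938

Reliability:
- Data range: x ∈ [1.04, 8.29]
- Prediction point: x = 21.98 is 13.69 units above the observed range → this is EXTRAPOLATION, not interpolation

Why that matters here:
- The linear relationship may not hold outside the observed range
- R² describes fit only over the sampled x values; it says nothing about behaviour beyond them

The R² = 0.9584 only validates the fit within [1.04, 8.29]; treat ŷ = 69.1938 with caution.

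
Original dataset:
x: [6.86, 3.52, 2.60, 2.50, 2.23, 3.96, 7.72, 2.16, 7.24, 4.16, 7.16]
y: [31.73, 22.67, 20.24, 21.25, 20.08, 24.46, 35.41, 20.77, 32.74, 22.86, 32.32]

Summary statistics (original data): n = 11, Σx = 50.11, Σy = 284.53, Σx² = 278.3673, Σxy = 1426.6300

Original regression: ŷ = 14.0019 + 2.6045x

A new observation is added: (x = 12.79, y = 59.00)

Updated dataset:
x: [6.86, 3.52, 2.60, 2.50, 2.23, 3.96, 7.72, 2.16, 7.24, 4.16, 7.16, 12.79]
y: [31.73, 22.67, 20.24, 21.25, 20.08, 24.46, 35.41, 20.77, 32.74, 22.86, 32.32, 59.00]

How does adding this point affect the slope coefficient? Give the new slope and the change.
The slope changes from 2.6045 to 3.3904 (change of +0.7859, or +30.2%).

x = 12.79 lies well outside the original x-range [2.16, 7.72] (x̄ ≈ 4.56), so this observation has high leverage and can move the slope substantially.

Step 1: Update the sums with the new point (n goes from 11 to 12)
Σx  = 50.11 + 12.79 = 62.90
Σy  = 284.53 + 59.00 = 343.53
Σx² = 278.3673 + 12.79² = 278.3673 + 163.5841 = 441.9514
Σxy = 1426.6300 + 12.79×59.00 = 1426.6300 + 754.6100 = 2181.2400

Step 2: Recompute the slope with b₁ = (nΣxy − ΣxΣy) / (nΣx² − (Σx)²)
Numerator   = 12×2181.2400 − 62.90×343.53 = 26174.8800 − 21608.0370 = 4566.8430
Denominator = 12×441.9514 − 62.90² = 5303.4168 − 3956.4100 = 1347.0068
b₁(new) = 4566.8430 / 1347.0068 = 3.3904

(Same formula on the original sums: (11×1426.6300 − 50.11×284.53) / (11×278.3673 − 50.11²) = 1435.1317 / 551.0282 = 2.6045, matching the given fit.)

Step 3: Change in slope
Δβ₁ = 3.3904 − 2.6045 = +0.7859
Relative change = +0.7859 / 2.6045 × 100% = +30.2%
→ the slope increases when the point is added.

Because the point sits above the extension of the original line at a high-leverage x, it tilts the fit up.
In practice: check such a point for data-entry or measurement error.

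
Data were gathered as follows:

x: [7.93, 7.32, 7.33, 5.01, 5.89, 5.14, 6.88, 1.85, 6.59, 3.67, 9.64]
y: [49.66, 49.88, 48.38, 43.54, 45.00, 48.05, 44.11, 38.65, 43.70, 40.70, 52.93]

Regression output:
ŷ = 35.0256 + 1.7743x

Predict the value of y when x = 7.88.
ŷ = 49.0071

x = 7.88 lies inside the observed range [1.85, 9.64], so the fitted equation applies directly:

ŷ = 35.0256 + 1.7743 × 7.88
ŷ = 35.0256 + 13.9815
ŷ = 49.0071

This is a point prediction; actual observations scatter around it by roughly the residual standard deviation.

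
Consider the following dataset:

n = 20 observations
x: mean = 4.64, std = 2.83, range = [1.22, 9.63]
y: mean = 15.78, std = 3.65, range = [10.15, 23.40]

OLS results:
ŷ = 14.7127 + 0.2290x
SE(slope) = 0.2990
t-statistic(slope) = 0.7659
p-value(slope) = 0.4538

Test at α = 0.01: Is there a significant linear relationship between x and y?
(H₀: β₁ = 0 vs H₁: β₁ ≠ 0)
p-value = 0.4538 ≥ α = 0.01, so we fail to reject H₀. The relationship is not significant.

Hypothesis test for the slope coefficient:

H₀: β₁ = 0 (no linear relationship)
H₁: β₁ ≠ 0 (linear relationship exists)

Test statistic: t = β̂₁ / SE(β̂₁) = 0.2290 / 0.2990 = 0.7659

The p-value (0.4538) is the probability, under H₀, of a t-statistic at least as extreme as |t| = 0.7659 (two-sided, df = n − 2 = 18).

Decision rule: reject H₀ if p-value < α.
p-value = 0.4538 ≥ α = 0.01 → fail to reject H₀.

At α = 0.01 the data do not provide convincing evidence of a nonzero slope.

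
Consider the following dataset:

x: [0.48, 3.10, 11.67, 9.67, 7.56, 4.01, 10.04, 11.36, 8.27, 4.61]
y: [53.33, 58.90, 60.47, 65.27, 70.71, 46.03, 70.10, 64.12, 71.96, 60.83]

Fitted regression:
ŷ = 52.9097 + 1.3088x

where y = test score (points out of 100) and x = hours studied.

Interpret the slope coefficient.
On average, test score is about 1.3088 points higher for every extra hour of study time.

β₁ = 1.3088 is the change in predicted test score (points) per additional hour of study time.

Interpretation:
- Study time up by 1 hour → predicted test score increases by 1.3088 points
- The effect is assumed constant over the observed range of x (linearity)
- The sign (+) gives the direction; the magnitude 1.3088 gives the size of the effect per hour

(β₀ = 52.9097 is the fitted value at x = 0 and is not part of the slope interpretation.)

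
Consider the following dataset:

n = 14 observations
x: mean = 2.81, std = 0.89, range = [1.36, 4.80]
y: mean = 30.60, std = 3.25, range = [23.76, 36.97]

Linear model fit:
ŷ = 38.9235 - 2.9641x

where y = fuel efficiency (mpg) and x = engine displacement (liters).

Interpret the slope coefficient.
An increase of one liter in engine displacement is associated with a 2.9641 mpg decrease in predicted fuel efficiency.

The slope coefficient β₁ = -2.9641 represents the marginal effect of engine displacement on fuel efficiency.

Interpretation:
- Engine displacement up by 1 liter → predicted fuel efficiency decreases by 2.9641 mpg
- This is a linear approximation: the same per-unit change is assumed across the whole observed x range

(β₀ = 38.9235 is the fitted value at x = 0 and is not part of the slope interpretation.)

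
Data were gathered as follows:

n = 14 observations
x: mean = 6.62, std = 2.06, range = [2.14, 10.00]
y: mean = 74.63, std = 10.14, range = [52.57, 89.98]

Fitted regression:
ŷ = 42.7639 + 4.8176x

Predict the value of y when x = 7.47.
ŷ = 78.7514

To predict y for x = 7.47, substitute into the regression equation:

ŷ = 42.7639 + 4.8176 × 7.47
ŷ = 42.7639 + 35.9875
ŷ = 78.7514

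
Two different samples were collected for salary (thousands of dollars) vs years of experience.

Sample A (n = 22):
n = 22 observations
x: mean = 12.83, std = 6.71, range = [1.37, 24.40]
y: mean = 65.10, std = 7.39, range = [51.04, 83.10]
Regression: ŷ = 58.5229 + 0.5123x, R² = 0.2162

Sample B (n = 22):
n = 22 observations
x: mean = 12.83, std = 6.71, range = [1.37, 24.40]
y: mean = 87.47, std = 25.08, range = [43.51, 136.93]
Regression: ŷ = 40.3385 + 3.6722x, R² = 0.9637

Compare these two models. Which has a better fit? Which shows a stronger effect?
Model B has the better fit (R² = 0.9637 vs 0.2162). Model B shows the stronger effect (|β₁| = 3.6722 vs 0.5123).

Model Comparison:

Which explains more variance? (R²)
- Model A: R² = 0.2162 → 21.62% of variance in salary explained
- Model B: R² = 0.9637 → 96.37% of variance in salary explained
- 0.9637 > 0.2162 → Model B has the better fit

Which has the larger per-year effect? (|β₁|)
- Model A: β₁ = 0.5123 → predicted salary rises 0.5123 thousand dollars per additional year of experience
- Model B: β₁ = 3.6722 → predicted salary rises 3.6722 thousand dollars per additional year of experience
- |0.5123| < |3.6722| → Model B shows the stronger marginal effect

Notes:
- The two samples could reflect different populations, time periods, or measurement quality.
- A better fit (higher R²) doesn't necessarily mean a more important relationship.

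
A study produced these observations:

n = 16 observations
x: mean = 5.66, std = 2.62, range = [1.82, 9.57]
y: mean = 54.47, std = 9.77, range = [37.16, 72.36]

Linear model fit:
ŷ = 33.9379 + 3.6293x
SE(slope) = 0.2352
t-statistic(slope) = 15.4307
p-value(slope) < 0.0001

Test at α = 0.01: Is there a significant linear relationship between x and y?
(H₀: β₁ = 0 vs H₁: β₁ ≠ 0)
p-value < 0.0001 < α = 0.01, so we reject H₀. The relationship is significant.

Hypothesis test for the slope coefficient:

H₀: β₁ = 0 (no linear relationship)
H₁: β₁ ≠ 0 (linear relationship exists)

Test statistic: t = β̂₁ / SE(β̂₁) = 3.6293 / 0.2352 = 15.4307

The p-value (<0.0001) is the probability, under H₀, of a t-statistic at least as extreme as |t| = 15.4307 (two-sided, df = n − 2 = 14).

Decision rule: reject H₀ if p-value < α.
p-value < 0.0001 < α = 0.01 → reject H₀.

Conclusion: the linear association between x and y is significant at the 1% level.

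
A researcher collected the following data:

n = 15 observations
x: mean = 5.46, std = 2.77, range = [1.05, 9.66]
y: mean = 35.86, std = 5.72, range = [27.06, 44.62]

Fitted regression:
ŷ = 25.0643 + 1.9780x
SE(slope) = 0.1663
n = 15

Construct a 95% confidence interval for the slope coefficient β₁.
The 95% CI for β₁ is (1.6187, 2.3373)

Confidence interval for the slope:

The 95% CI for β₁ is: β̂₁ ± t*(α/2, n-2) × SE(β̂₁)

Step 1: Find critical t-value
- Confidence level = 0.95
- Degrees of freedom = n - 2 = 15 - 2 = 13
- t*(α/2, 13) = 2.1604

Step 2: Calculate margin of error
Margin = 2.1604 × 0.1663 = 0.3593

Step 3: Construct interval
CI = 1.9780 ± 0.3593
CI = (1.6187, 2.3373)

Interpretation: We are 95% confident that the true slope β₁ lies between 1.6187 and 2.3373.
The interval does not include 0, suggesting a significant linear relationship.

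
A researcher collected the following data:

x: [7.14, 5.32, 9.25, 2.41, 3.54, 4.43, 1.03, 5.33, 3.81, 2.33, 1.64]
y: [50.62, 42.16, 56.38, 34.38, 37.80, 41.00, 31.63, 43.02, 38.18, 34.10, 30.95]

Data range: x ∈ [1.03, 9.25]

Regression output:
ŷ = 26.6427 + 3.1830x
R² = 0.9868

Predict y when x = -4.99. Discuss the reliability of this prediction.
The equation gives ŷ = 10.7595; however x = -4.99 is 6.02 units below the observed range, so this extrapolated value should not be trusted.

Prediction calculation:
ŷ = 26.6427 + 3.1830 × (-4.99)
ŷ = 10.7595

Reliability:
- Data range: x ∈ [1.03, 9.25]
- Prediction point: x = -4.99 is 6.02 units below the observed range → this is EXTRAPOLATION, not interpolation

Why that matters here:
- The standard error of prediction grows with (x − x̄)², and x = -4.99 is far from x̄ = 4.20
- There are no observations near this x to validate the fitted line there
- The linear relationship may not hold outside the observed range

A defensible statement: 'if the linear trend continued to x = -4.99, y would be about 10.7595' — the premise is untested.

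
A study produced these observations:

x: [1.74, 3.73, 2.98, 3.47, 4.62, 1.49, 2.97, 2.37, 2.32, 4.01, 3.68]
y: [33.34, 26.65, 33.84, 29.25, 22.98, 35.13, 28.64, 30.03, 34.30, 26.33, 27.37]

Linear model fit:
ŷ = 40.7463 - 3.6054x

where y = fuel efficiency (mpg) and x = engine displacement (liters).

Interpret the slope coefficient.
On average, fuel efficiency is about 3.6054 mpg lower for every extra liter of engine displacement.

The slope β₁ = -3.6054 gives the rate at which the fitted fuel efficiency changes with engine displacement.

Interpretation:
- Engine displacement up by 1 liter → predicted fuel efficiency decreases by 3.6054 mpg
- The effect is assumed constant over the observed range of x (linearity)
- The sign (−) gives the direction; the magnitude 3.6054 gives the size of the effect per liter

(β₀ = 40.7463 is the fitted value at x = 0 and is not part of the slope interpretation.)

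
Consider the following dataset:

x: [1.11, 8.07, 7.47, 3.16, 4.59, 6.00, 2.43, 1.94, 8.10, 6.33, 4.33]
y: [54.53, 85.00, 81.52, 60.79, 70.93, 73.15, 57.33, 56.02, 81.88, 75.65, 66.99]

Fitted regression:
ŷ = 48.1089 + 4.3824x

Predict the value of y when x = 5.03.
ŷ = 70.1524

To predict y for x = 5.03, substitute into the regression equation:

ŷ = 48.1089 + 4.3824 × 5.03
ŷ = 48.1089 + 22.0435
ŷ = 70.1524

This is a point prediction; actual observations scatter around it by roughly the residual standard deviation.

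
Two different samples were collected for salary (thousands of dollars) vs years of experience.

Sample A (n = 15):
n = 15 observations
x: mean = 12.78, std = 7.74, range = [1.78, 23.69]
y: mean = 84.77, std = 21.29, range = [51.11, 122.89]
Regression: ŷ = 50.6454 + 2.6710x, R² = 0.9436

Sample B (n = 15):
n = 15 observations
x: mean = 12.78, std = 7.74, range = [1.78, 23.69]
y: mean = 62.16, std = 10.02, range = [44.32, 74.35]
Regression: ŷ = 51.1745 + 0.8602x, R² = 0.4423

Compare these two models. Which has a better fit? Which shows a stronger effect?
Model A has the better fit (R² = 0.9436 vs 0.4423). Model A shows the stronger effect (|β₁| = 2.6710 vs 0.8602).

Model Comparison:

Fit — compare R²:
- Model A: R² = 0.9436 → 94.36% of variance in salary explained
- Model B: R² = 0.4423 → 44.23% of variance in salary explained
- 0.9436 > 0.4423 → Model A has the better fit

Effect size (slope magnitude):
- Model A: β₁ = 2.6710 → predicted salary rises 2.6710 thousand dollars per additional year of experience
- Model B: β₁ = 0.8602 → predicted salary rises 0.8602 thousand dollars per additional year of experience
- |2.6710| > |0.8602| → Model A shows the stronger marginal effect

Notes:
- The two samples could reflect different populations, time periods, or measurement quality.
- A steeper slope doesn't make a better model if the scatter around the line is large.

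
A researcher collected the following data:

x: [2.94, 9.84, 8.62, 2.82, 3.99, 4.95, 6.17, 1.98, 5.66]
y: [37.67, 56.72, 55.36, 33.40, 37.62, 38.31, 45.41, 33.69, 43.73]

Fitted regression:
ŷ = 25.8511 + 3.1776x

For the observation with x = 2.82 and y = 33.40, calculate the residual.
Residual = -1.4119

The residual is the difference between the actual value and the predicted value:

Residual = y - ŷ

Step 1: Calculate predicted value
ŷ = 25.8511 + 3.1776 × 2.82
ŷ = 34.8119

Step 2: Calculate residual
Residual = 33.40 - 34.8119
Residual = -1.4119

Sign check: y < ŷ, so the point is below the line and the fit overestimates here.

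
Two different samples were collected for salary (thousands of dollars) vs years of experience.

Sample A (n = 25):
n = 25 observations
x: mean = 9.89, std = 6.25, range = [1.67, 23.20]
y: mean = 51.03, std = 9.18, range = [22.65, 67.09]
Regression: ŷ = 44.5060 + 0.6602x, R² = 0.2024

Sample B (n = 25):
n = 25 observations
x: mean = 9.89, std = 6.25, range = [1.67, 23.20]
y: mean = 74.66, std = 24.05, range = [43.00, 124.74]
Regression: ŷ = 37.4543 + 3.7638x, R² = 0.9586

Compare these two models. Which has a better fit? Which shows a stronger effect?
Model B has the better fit (R² = 0.9586 vs 0.2024). Model B shows the stronger effect (|β₁| = 3.7638 vs 0.6602).

Model Comparison:

Goodness of fit (R²):
- Model A: R² = 0.2024 → 20.24% of variance in salary explained
- Model B: R² = 0.9586 → 95.86% of variance in salary explained
- 0.9586 > 0.2024 → Model B has the better fit

Which has the larger per-year effect? (|β₁|)
- Model A: β₁ = 0.6602 → predicted salary rises 0.6602 thousand dollars per additional year of experience
- Model B: β₁ = 3.7638 → predicted salary rises 3.7638 thousand dollars per additional year of experience
- |0.6602| < |3.7638| → Model B shows the stronger marginal effect

Note: A steeper slope doesn't make a better model if the scatter around the line is large.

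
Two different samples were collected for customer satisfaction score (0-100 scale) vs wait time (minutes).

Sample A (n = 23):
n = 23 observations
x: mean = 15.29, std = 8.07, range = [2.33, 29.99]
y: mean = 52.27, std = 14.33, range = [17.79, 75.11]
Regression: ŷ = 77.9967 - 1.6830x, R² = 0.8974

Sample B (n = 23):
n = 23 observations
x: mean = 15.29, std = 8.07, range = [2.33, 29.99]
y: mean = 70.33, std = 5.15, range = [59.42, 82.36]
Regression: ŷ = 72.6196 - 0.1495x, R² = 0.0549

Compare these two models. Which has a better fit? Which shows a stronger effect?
Model A has the better fit (R² = 0.8974 vs 0.0549). Model A shows the stronger effect (|β₁| = 1.6830 vs 0.1495).

Model Comparison:

Which explains more variance? (R²)
- Model A: R² = 0.8974 → 89.74% of variance in satisfaction score explained
- Model B: R² = 0.0549 → 5.49% of variance in satisfaction score explained
- 0.8974 > 0.0549 → Model A has the better fit

Which has the larger per-minute effect? (|β₁|)
- Model A: β₁ = -1.6830 → predicted satisfaction score falls 1.6830 points per additional minute of wait time
- Model B: β₁ = -0.1495 → predicted satisfaction score falls 0.1495 points per additional minute of wait time
- |-1.6830| > |-0.1495| → Model A shows the stronger marginal effect

Notes:
- A better fit (higher R²) doesn't necessarily mean a more important relationship.
- R² measures how tightly points cluster around the line; β₁ measures how steep the line is — they answer different questions.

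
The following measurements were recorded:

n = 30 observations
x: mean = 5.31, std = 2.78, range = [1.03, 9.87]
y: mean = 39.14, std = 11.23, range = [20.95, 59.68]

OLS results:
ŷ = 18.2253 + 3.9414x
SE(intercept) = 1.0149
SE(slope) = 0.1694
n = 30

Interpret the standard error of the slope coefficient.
The slope 3.9414 is pinned down to within about ±0.1694 (one SE) by these data — relative uncertainty 4.3%, i.e. precise.

What SE measures:
- The standard error quantifies the sampling variability of the coefficient estimate
- It is the estimated standard deviation of β̂₁ across hypothetical repeated samples of the same size
- Smaller SE → more precise estimate

Relative precision:
- SE / |β̂₁| = 0.1694 / 3.9414 = 4.3%
- Rule of thumb (under 20%: precise; 20% to under 50%: moderately precise; 50% or more: imprecise) → precise

Link to interval estimation: a confidence interval for β₁ is β̂₁ ± t* × 0.1694, so SE sets the half-width per unit of t*.

What drives SE(β̂₁): more residual scatter → larger SE; larger n (here n = 30) → smaller SE; wider spread of x values → smaller SE.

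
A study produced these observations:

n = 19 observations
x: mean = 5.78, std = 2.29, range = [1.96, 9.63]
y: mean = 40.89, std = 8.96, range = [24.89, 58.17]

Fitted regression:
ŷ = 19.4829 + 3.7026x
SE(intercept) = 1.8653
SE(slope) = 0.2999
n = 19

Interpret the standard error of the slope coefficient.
The slope 3.7026 is pinned down to within about ±0.2999 (one SE) by these data — relative uncertainty 8.1%, i.e. precise.

What SE measures:
- The standard error quantifies the sampling variability of the coefficient estimate
- It is the estimated standard deviation of β̂₁ across hypothetical repeated samples of the same size
- Smaller SE → more precise estimate

Relative precision:
- SE / |β̂₁| = 0.2999 / 3.7026 = 8.1%
- Rule of thumb (under 20%: precise; 20% to under 50%: moderately precise; 50% or more: imprecise) → precise

Link to the t-test: t = β̂₁ / SE(β̂₁) = 3.7026 / 0.2999 = 12.3461, the statistic for H₀: β₁ = 0.

What drives SE(β̂₁): larger n (here n = 19) → smaller SE.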